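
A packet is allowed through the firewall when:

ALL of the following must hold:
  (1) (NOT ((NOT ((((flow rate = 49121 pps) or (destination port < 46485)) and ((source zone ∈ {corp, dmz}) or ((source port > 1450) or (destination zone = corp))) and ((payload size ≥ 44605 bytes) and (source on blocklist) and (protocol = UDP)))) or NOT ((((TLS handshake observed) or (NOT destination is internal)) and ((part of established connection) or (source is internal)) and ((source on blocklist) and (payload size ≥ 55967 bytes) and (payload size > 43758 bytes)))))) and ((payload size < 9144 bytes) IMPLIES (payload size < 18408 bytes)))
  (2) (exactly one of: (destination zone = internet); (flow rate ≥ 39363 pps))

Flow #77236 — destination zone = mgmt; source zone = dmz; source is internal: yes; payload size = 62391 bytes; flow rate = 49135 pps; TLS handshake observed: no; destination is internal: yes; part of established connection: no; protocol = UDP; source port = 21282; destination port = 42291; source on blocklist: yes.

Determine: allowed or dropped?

Dropped

Atomic conditions:
  flow rate = 49121 pps: 49135 == 49121 is false
  destination port < 46485: 42291 < 46485 is true
  source zone ∈ {corp, dmz}: dmz is in the set → true
  source port > 1450: 21282 > 1450 is true
  destination zone = corp: mgmt == corp is false
  payload size ≥ 44605 bytes: 62391 ≥ 44605 is true
  source on blocklist: yes → true
  protocol = UDP: UDP == UDP is true
  TLS handshake observed: no → false
  NOT destination is internal: yes → false
  part of established connection: no → false
  source is internal: yes → true
  payload size ≥ 55967 bytes: 62391 ≥ 55967 is true
  payload size > 43758 bytes: 62391 > 43758 is true
  payload size < 9144 bytes: 62391 < 9144 is false
  payload size < 18408 bytes: 62391 < 18408 is false
  destination zone = internet: mgmt == internet is false
  flow rate ≥ 39363 pps: 49135 ≥ 39363 is true
Combine:
[1.1.1.1.1.1] false OR true = true
[1.1.1.1.1.2.2] true OR false = true
[1.1.1.1.1.2] true OR true = true
[1.1.1.1.1.3] true AND true AND true = true
[1.1.1.1.1] true AND true AND true = true
[1.1.1.1] NOT true = false
[1.1.1.2.1.1] false OR false = false
[1.1.1.2.1.2] false OR true = true
[1.1.1.2.1.3] true AND true AND true = true
[1.1.1.2.1] false AND true AND true = false
[1.1.1.2] NOT false = true
[1.1.1] false OR true = true
[1.1] NOT true = false
[1.2] false → false (antecedent false ⇒ implication holds) = true
[1] false AND true = false
[2] exactly-one(false, true) = true
[root] false AND true = false
Overall: false → dropped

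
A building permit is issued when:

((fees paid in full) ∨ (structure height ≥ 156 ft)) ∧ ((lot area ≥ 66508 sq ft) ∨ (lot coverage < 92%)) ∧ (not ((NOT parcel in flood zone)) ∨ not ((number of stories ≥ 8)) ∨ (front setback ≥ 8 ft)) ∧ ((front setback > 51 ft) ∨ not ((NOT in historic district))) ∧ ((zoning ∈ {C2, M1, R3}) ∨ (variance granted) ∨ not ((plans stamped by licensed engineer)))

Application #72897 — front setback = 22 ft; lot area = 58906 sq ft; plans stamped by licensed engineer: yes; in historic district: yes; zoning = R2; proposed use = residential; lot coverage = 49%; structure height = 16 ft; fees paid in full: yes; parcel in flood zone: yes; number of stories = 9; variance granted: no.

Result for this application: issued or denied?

Denied

Atomic conditions:
  fees paid in full: yes → true
  structure height ≥ 156 ft: 16 ≥ 156 is false
  lot area ≥ 66508 sq ft: 58906 ≥ 66508 is false
  lot coverage < 92%: 49 < 92 is true
  NOT parcel in flood zone: yes → false
  number of stories ≥ 8: 9 ≥ 8 is true
  front setback ≥ 8 ft: 22 ≥ 8 is true
  front setback > 51 ft: 22 > 51 is false
  NOT in historic district: yes → false
  zoning ∈ {C2, M1, R3}: R2 is not in the set → false
  variance granted: no → false
  plans stamped by licensed engineer: yes → true
Combine:
[1] true OR false = true
[2] false OR true = true
[3.1] NOT false = true
[3.2] NOT true = false
[3] true OR false OR true = true
[4.2] NOT false = true
[4] false OR true = true
[5.3] NOT true = false
[5] false OR false OR false = false
[root] true AND true AND true AND true AND false = false
Overall: false → denied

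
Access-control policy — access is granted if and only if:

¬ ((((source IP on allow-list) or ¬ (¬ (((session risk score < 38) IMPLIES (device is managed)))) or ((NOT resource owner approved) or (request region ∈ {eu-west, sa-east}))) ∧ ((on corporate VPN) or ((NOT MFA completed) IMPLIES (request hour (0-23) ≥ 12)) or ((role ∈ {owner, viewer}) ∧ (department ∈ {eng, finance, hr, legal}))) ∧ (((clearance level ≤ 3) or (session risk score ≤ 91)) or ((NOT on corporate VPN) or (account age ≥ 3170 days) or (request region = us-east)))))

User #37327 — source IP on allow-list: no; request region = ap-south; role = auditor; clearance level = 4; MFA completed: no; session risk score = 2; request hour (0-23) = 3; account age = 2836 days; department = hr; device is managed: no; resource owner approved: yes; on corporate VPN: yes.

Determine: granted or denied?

Granted

Atomic conditions:
  source IP on allow-list: no → false
  session risk score < 38: 2 < 38 is true
  device is managed: no → false
  NOT resource owner approved: yes → false
  request region ∈ {eu-west, sa-east}: ap-south is not in the set → false
  on corporate VPN: yes → true
  NOT MFA completed: no → true
  request hour (0-23) ≥ 12: 3 ≥ 12 is false
  role ∈ {owner, viewer}: auditor is not in the set → false
  department ∈ {eng, finance, hr, legal}: hr is in the set → true
  clearance level ≤ 3: 4 ≤ 3 is false
  session risk score ≤ 91: 2 ≤ 91 is true
  NOT on corporate VPN: yes → false
  account age ≥ 3170 days: 2836 ≥ 3170 is false
  request region = us-east: ap-south == us-east is false
Combine:
[1.1.2.1.1] true → false = false
[1.1.2.1] NOT false = true
[1.1.2] NOT true = false
[1.1.3] false OR false = false
[1.1] false OR false OR false = false
[1.2.2] true → false = false
[1.2.3] false AND true = false
[1.2] true OR false OR false = true
[1.3.1] false OR true = true
[1.3.2] false OR false OR false = false
[1.3] true OR false = true
[1] false AND true AND true = false
[root] NOT false = true
Overall: true → granted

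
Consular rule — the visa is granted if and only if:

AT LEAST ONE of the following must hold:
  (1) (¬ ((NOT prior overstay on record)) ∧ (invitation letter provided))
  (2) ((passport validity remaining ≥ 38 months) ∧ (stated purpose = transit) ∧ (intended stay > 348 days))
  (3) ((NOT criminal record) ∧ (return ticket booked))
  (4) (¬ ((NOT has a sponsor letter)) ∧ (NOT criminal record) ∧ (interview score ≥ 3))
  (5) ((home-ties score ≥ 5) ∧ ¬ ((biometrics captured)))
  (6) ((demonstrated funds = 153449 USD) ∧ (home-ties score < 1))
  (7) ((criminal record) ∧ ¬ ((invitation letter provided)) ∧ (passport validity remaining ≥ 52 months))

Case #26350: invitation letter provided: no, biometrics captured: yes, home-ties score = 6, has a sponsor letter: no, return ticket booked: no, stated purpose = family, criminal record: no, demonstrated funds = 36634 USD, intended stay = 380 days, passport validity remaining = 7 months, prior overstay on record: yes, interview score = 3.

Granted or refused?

Refused

Atomic conditions:
  NOT prior overstay on record: yes → false
  invitation letter provided: no → false
  passport validity remaining ≥ 38 months: 7 ≥ 38 is false
  stated purpose = transit: family == transit is false
  intended stay > 348 days: 380 > 348 is true
  NOT criminal record: no → true
  return ticket booked: no → false
  NOT has a sponsor letter: no → true
  interview score ≥ 3: 3 ≥ 3 is true
  home-ties score ≥ 5: 6 ≥ 5 is true
  biometrics captured: yes → true
  demonstrated funds = 153449 USD: 36634 == 153449 is false
  home-ties score < 1: 6 < 1 is false
  criminal record: no → false
  passport validity remaining ≥ 52 months: 7 ≥ 52 is false
Combine:
[1.1] NOT false = true
[1] true AND false = false
[2] false AND false AND true = false
[3] true AND false = false
[4.1] NOT true = false
[4] false AND true AND true = false
[5.2] NOT true = false
[5] true AND false = false
[6] false AND false = false
[7.2] NOT false = true
[7] false AND true AND false = false
[root] false OR false OR false OR false OR false OR false OR false = false
Overall: false → refused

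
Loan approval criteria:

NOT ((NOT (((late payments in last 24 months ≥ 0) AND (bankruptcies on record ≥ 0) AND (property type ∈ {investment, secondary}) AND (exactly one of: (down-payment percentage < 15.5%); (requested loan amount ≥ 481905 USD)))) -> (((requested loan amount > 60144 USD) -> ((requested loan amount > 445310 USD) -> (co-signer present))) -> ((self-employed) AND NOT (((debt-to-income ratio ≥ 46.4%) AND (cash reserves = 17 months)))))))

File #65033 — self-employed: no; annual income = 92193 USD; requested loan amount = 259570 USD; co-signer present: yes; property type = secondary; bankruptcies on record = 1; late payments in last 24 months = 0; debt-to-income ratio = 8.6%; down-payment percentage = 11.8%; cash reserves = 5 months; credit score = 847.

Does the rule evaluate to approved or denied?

Denied

Atomic conditions:
  late payments in last 24 months ≥ 0: 0 ≥ 0 is true
  bankruptcies on record ≥ 0: 1 ≥ 0 is true
  property type ∈ {investment, secondary}: secondary is in the set → true
  down-payment percentage < 15.5%: 11.8 < 15.5 is true
  requested loan amount ≥ 481905 USD: 259570 ≥ 481905 is false
  requested loan amount > 60144 USD: 259570 > 60144 is true
  requested loan amount > 445310 USD: 259570 > 445310 is false
  co-signer present: yes → true
  self-employed: no → false
  debt-to-income ratio ≥ 46.4%: 8.6 ≥ 46.4 is false
  cash reserves = 17 months: 5 == 17 is false
Combine:
[1.1.1.4] exactly-one(true, false) = true
[1.1.1] true AND true AND true AND true = true
[1.1] NOT true = false
[1.2.1.2] false → true (antecedent false ⇒ implication holds) = true
[1.2.1] true → true = true
[1.2.2.2.1] false AND false = false
[1.2.2.2] NOT false = true
[1.2.2] false AND true = false
[1.2] true → false = false
[1] false → false (antecedent false ⇒ implication holds) = true
[root] NOT true = false
Overall: false → denied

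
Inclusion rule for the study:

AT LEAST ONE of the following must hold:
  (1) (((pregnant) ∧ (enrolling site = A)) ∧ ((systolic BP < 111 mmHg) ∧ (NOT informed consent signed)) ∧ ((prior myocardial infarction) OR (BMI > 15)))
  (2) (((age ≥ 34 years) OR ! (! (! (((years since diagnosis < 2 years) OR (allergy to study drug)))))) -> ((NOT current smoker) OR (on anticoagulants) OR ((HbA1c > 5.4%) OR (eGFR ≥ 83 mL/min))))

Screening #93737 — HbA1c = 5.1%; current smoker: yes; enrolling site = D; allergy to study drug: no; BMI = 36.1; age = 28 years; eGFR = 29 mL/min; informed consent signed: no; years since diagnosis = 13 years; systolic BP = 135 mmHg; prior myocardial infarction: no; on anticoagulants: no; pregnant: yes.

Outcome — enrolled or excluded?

Excluded

Atomic conditions:
  pregnant: yes → true
  enrolling site = A: D == A is false
  systolic BP < 111 mmHg: 135 < 111 is false
  NOT informed consent signed: no → true
  prior myocardial infarction: no → false
  BMI > 15: 36.1 > 15 is true
  age ≥ 34 years: 28 ≥ 34 is false
  years since diagnosis < 2 years: 13 < 2 is false
  allergy to study drug: no → false
  NOT current smoker: yes → false
  on anticoagulants: no → false
  HbA1c > 5.4%: 5.1 > 5.4 is false
  eGFR ≥ 83 mL/min: 29 ≥ 83 is false
Combine:
[1.1] true AND false = false
[1.2] false AND true = false
[1.3] false OR true = true
[1] false AND false AND true = false
[2.1.2.1.1.1] false OR false = false
[2.1.2.1.1] NOT false = true
[2.1.2.1] NOT true = false
[2.1.2] NOT false = true
[2.1] false OR true = true
[2.2.3] false OR false = false
[2.2] false OR false OR false = false
[2] true → false = false
[root] false OR false = false
Overall: false → excluded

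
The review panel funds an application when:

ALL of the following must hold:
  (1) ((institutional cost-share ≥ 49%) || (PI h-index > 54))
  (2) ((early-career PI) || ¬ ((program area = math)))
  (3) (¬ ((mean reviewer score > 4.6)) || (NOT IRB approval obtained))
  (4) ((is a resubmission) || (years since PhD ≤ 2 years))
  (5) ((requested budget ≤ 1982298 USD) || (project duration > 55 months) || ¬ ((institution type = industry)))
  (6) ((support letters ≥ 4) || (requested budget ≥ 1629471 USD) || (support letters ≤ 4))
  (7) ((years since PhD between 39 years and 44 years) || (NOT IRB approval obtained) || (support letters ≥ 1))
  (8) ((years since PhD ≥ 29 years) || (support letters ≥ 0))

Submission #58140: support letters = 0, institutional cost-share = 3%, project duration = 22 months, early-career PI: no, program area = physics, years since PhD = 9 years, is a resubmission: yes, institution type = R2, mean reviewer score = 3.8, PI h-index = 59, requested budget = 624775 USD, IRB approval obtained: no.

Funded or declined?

Funded

Atomic conditions:
  institutional cost-share ≥ 49%: 3 ≥ 49 is false
  PI h-index > 54: 59 > 54 is true
  early-career PI: no → false
  program area = math: physics == math is false
  mean reviewer score > 4.6: 3.8 > 4.6 is false
  NOT IRB approval obtained: no → true
  is a resubmission: yes → true
  years since PhD ≤ 2 years: 9 ≤ 2 is false
  requested budget ≤ 1982298 USD: 624775 ≤ 1982298 is true
  project duration > 55 months: 22 > 55 is false
  institution type = industry: R2 == industry is false
  support letters ≥ 4: 0 ≥ 4 is false
  requested budget ≥ 1629471 USD: 624775 ≥ 1629471 is false
  support letters ≤ 4: 0 ≤ 4 is true
  years since PhD between 39 years and 44 years: 9 in [39, 44] is false
  support letters ≥ 1: 0 ≥ 1 is false
  years since PhD ≥ 29 years: 9 ≥ 29 is false
  support letters ≥ 0: 0 ≥ 0 is true
Combine:
[1] false OR true = true
[2.2] NOT false = true
[2] false OR true = true
[3.1] NOT false = true
[3] true OR true = true
[4] true OR false = true
[5.3] NOT false = true
[5] true OR false OR true = true
[6] false OR false OR true = true
[7] false OR true OR false = true
[8] false OR true = true
[root] true AND true AND true AND true AND true AND true AND true AND true = true
Overall: true → funded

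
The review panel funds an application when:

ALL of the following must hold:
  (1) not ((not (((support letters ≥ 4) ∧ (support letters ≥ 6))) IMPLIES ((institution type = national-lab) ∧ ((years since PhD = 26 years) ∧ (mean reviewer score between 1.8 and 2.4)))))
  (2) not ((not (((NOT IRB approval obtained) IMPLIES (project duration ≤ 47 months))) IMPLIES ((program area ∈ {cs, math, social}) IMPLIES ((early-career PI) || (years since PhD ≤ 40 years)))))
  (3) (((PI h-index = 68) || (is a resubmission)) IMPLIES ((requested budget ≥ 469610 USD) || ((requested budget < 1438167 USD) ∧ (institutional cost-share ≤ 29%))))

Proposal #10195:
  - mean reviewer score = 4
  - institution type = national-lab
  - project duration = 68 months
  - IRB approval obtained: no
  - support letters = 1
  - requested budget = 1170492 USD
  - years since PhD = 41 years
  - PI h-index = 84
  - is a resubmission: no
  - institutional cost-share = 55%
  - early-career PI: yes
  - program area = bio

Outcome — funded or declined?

Atomic conditions:
  support letters ≥ 4: 1 ≥ 4 is false
  support letters ≥ 6: 1 ≥ 6 is false
  institution type = national-lab: national-lab == national-lab is true
  years since PhD = 26 years: 41 == 26 is false
  mean reviewer score between 1.8 and 2.4: 4 in [1.8, 2.4] is false
  NOT IRB approval obtained: no → true
  project duration ≤ 47 months: 68 ≤ 47 is false
  program area ∈ {cs, math, social}: bio is not in the set → false
  early-career PI: yes → true
  years since PhD ≤ 40 years: 41 ≤ 40 is false
  PI h-index = 68: 84 == 68 is false
  is a resubmission: no → false
  requested budget ≥ 469610 USD: 1170492 ≥ 469610 is true
  requested budget < 1438167 USD: 1170492 < 1438167 is true
  institutional cost-share ≤ 29%: 55 ≤ 29 is false
Combine:
[1.1.1.1] false AND false = false
[1.1.1] NOT false = true
[1.1.2.2] false AND false = false
[1.1.2] true AND false = false
[1.1] true → false = false
[1] NOT false = true
[2.1.1.1] true → false = false
[2.1.1] NOT false = true
[2.1.2.2] true OR false = true
[2.1.2] false → true (antecedent false ⇒ implication holds) = true
[2.1] true → true = true
[2] NOT true = false
[3.1] false OR false = false
[3.2.2] true AND false = false
[3.2] true OR false = true
[3] false → true (antecedent false ⇒ implication holds) = true
[root] true AND false AND true = false
Overall: false → declined

Declined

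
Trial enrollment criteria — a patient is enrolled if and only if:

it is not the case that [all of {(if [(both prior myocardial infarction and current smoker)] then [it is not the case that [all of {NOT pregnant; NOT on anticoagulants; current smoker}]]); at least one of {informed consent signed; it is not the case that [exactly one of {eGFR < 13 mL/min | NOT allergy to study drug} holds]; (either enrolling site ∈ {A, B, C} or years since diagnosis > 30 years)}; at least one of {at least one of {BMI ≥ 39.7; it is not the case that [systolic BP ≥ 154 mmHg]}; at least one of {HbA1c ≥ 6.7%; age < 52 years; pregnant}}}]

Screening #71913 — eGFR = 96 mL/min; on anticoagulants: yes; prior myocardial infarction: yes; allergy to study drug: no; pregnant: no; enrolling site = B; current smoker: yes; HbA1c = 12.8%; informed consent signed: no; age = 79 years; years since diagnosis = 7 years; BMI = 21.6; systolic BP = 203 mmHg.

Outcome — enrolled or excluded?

Excluded

Atomic conditions:
  prior myocardial infarction: yes → true
  current smoker: yes → true
  NOT pregnant: no → true
  NOT on anticoagulants: yes → false
  informed consent signed: no → false
  eGFR < 13 mL/min: 96 < 13 is false
  NOT allergy to study drug: no → true
  enrolling site ∈ {A, B, C}: B is in the set → true
  years since diagnosis > 30 years: 7 > 30 is false
  BMI ≥ 39.7: 21.6 ≥ 39.7 is false
  systolic BP ≥ 154 mmHg: 203 ≥ 154 is true
  HbA1c ≥ 6.7%: 12.8 ≥ 6.7 is true
  age < 52 years: 79 < 52 is false
  pregnant: no → false
Combine:
[1.1.1] true AND true = true
[1.1.2.1] true AND false AND true = false
[1.1.2] NOT false = true
[1.1] true → true = true
[1.2.2.1] exactly-one(false, true) = true
[1.2.2] NOT true = false
[1.2.3] true OR false = true
[1.2] false OR false OR true = true
[1.3.1.2] NOT true = false
[1.3.1] false OR false = false
[1.3.2] true OR false OR false = true
[1.3] false OR true = true
[1] true AND true AND true = true
[root] NOT true = false
Overall: false → excluded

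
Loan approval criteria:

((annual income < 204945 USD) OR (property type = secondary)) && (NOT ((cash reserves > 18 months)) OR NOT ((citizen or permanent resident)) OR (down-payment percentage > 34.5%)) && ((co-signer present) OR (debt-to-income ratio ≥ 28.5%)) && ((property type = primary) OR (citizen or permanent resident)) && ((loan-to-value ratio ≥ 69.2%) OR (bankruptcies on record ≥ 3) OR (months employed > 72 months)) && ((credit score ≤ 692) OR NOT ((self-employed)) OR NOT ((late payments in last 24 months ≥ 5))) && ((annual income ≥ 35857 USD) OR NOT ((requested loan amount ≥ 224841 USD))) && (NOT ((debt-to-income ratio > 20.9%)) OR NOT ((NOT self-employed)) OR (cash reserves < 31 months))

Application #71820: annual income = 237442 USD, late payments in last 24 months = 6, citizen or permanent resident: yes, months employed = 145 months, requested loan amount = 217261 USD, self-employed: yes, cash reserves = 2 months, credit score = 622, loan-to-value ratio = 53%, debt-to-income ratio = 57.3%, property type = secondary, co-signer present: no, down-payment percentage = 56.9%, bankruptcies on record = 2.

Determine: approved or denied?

Atomic conditions:
  annual income < 204945 USD: 237442 < 204945 is false
  property type = secondary: secondary == secondary is true
  cash reserves > 18 months: 2 > 18 is false
  citizen or permanent resident: yes → true
  down-payment percentage > 34.5%: 56.9 > 34.5 is true
  co-signer present: no → false
  debt-to-income ratio ≥ 28.5%: 57.3 ≥ 28.5 is true
  property type = primary: secondary == primary is false
  loan-to-value ratio ≥ 69.2%: 53 ≥ 69.2 is false
  bankruptcies on record ≥ 3: 2 ≥ 3 is false
  months employed > 72 months: 145 > 72 is true
  credit score ≤ 692: 622 ≤ 692 is true
  self-employed: yes → true
  late payments in last 24 months ≥ 5: 6 ≥ 5 is true
  annual income ≥ 35857 USD: 237442 ≥ 35857 is true
  requested loan amount ≥ 224841 USD: 217261 ≥ 224841 is false
  debt-to-income ratio > 20.9%: 57.3 > 20.9 is true
  NOT self-employed: yes → false
  cash reserves < 31 months: 2 < 31 is true
Combine:
[1] false OR true = true
[2.1] NOT false = true
[2.2] NOT true = false
[2] true OR false OR true = true
[3] false OR true = true
[4] false OR true = true
[5] false OR false OR true = true
[6.2] NOT true = false
[6.3] NOT true = false
[6] true OR false OR false = true
[7.2] NOT false = true
[7] true OR true = true
[8.1] NOT true = false
[8.2] NOT false = true
[8] false OR true OR true = true
[root] true AND true AND true AND true AND true AND true AND true AND true = true
Overall: true → approved

Approved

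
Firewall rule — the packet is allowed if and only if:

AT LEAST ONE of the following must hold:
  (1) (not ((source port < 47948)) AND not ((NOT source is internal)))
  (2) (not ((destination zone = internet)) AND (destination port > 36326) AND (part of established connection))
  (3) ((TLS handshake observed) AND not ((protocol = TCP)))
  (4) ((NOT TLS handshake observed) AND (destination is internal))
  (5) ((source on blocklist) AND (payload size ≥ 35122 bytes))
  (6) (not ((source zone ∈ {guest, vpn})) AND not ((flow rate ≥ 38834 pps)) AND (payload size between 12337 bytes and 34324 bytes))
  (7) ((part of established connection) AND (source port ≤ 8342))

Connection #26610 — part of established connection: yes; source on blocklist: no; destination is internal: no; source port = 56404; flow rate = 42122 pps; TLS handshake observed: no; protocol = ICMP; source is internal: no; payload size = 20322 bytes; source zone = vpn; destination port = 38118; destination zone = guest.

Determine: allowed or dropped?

Allowed

Atomic conditions:
  source port < 47948: 56404 < 47948 is false
  NOT source is internal: no → true
  destination zone = internet: guest == internet is false
  destination port > 36326: 38118 > 36326 is true
  part of established connection: yes → true
  TLS handshake observed: no → false
  protocol = TCP: ICMP == TCP is false
  NOT TLS handshake observed: no → true
  destination is internal: no → false
  source on blocklist: no → false
  payload size ≥ 35122 bytes: 20322 ≥ 35122 is false
  source zone ∈ {guest, vpn}: vpn is in the set → true
  flow rate ≥ 38834 pps: 42122 ≥ 38834 is true
  payload size between 12337 bytes and 34324 bytes: 20322 in [12337, 34324] is true
  source port ≤ 8342: 56404 ≤ 8342 is false
Combine:
[1.1] NOT false = true
[1.2] NOT true = false
[1] true AND false = false
[2.1] NOT false = true
[2] true AND true AND true = true
[3.2] NOT false = true
[3] false AND true = false
[4] true AND false = false
[5] false AND false = false
[6.1] NOT true = false
[6.2] NOT true = false
[6] false AND false AND true = false
[7] true AND false = false
[root] false OR true OR false OR false OR false OR false OR false = true
Overall: true → allowed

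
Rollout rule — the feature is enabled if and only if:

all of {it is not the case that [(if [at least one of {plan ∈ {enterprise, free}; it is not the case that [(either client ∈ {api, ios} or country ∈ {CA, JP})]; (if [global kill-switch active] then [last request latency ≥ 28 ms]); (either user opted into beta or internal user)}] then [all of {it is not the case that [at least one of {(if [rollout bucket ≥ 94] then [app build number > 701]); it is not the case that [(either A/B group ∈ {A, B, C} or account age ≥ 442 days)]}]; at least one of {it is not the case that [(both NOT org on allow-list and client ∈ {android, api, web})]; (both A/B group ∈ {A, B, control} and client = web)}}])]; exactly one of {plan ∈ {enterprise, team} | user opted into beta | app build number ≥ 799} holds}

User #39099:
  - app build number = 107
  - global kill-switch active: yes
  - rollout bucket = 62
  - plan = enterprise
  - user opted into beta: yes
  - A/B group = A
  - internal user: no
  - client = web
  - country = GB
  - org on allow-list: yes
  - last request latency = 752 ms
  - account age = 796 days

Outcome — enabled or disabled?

Atomic conditions:
  plan ∈ {enterprise, free}: enterprise is in the set → true
  client ∈ {api, ios}: web is not in the set → false
  country ∈ {CA, JP}: GB is not in the set → false
  global kill-switch active: yes → true
  last request latency ≥ 28 ms: 752 ≥ 28 is true
  user opted into beta: yes → true
  internal user: no → false
  rollout bucket ≥ 94: 62 ≥ 94 is false
  app build number > 701: 107 > 701 is false
  A/B group ∈ {A, B, C}: A is in the set → true
  account age ≥ 442 days: 796 ≥ 442 is true
  NOT org on allow-list: yes → false
  client ∈ {android, api, web}: web is in the set → true
  A/B group ∈ {A, B, control}: A is in the set → true
  client = web: web == web is true
  plan ∈ {enterprise, team}: enterprise is in the set → true
  app build number ≥ 799: 107 ≥ 799 is false
Combine:
[1.1.1.2.1] false OR false = false
[1.1.1.2] NOT false = true
[1.1.1.3] true → true = true
[1.1.1.4] true OR false = true
[1.1.1] true OR true OR true OR true = true
[1.1.2.1.1.1] false → false (antecedent false ⇒ implication holds) = true
[1.1.2.1.1.2.1] true OR true = true
[1.1.2.1.1.2] NOT true = false
[1.1.2.1.1] true OR false = true
[1.1.2.1] NOT true = false
[1.1.2.2.1.1] false AND true = false
[1.1.2.2.1] NOT false = true
[1.1.2.2.2] true AND true = true
[1.1.2.2] true OR true = true
[1.1.2] false AND true = false
[1.1] true → false = false
[1] NOT false = true
[2] exactly-one(true, true, false) = false
[root] true AND false = false
Overall: false → disabled

Disabled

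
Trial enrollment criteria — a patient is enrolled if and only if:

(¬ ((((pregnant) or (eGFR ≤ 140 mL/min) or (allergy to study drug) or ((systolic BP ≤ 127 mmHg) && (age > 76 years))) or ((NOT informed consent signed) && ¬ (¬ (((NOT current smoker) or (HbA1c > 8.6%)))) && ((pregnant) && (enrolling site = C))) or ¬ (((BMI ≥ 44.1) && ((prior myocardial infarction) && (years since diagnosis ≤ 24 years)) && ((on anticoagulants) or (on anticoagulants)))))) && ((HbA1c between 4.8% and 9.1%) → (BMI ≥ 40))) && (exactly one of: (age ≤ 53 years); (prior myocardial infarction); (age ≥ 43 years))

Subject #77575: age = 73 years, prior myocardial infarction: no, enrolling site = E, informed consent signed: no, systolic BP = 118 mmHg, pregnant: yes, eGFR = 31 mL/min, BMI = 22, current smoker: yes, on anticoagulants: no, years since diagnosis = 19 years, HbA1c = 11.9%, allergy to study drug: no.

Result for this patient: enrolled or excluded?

Atomic conditions:
  pregnant: yes → true
  eGFR ≤ 140 mL/min: 31 ≤ 140 is true
  allergy to study drug: no → false
  systolic BP ≤ 127 mmHg: 118 ≤ 127 is true
  age > 76 years: 73 > 76 is false
  NOT informed consent signed: no → true
  NOT current smoker: yes → false
  HbA1c > 8.6%: 11.9 > 8.6 is true
  enrolling site = C: E == C is false
  BMI ≥ 44.1: 22 ≥ 44.1 is false
  prior myocardial infarction: no → false
  years since diagnosis ≤ 24 years: 19 ≤ 24 is true
  on anticoagulants: no → false
  HbA1c between 4.8% and 9.1%: 11.9 in [4.8, 9.1] is false
  BMI ≥ 40: 22 ≥ 40 is false
  age ≤ 53 years: 73 ≤ 53 is false
  age ≥ 43 years: 73 ≥ 43 is true
Combine:
[1.1.1.1.4] true AND false = false
[1.1.1.1] true OR true OR false OR false = true
[1.1.1.2.2.1.1] false OR true = true
[1.1.1.2.2.1] NOT true = false
[1.1.1.2.2] NOT false = true
[1.1.1.2.3] true AND false = false
[1.1.1.2] true AND true AND false = false
[1.1.1.3.1.2] false AND true = false
[1.1.1.3.1.3] false OR false = false
[1.1.1.3.1] false AND false AND false = false
[1.1.1.3] NOT false = true
[1.1.1] true OR false OR true = true
[1.1] NOT true = false
[1.2] false → false (antecedent false ⇒ implication holds) = true
[1] false AND true = false
[2] exactly-one(false, false, true) = true
[root] false AND true = false
Overall: false → excluded

Excluded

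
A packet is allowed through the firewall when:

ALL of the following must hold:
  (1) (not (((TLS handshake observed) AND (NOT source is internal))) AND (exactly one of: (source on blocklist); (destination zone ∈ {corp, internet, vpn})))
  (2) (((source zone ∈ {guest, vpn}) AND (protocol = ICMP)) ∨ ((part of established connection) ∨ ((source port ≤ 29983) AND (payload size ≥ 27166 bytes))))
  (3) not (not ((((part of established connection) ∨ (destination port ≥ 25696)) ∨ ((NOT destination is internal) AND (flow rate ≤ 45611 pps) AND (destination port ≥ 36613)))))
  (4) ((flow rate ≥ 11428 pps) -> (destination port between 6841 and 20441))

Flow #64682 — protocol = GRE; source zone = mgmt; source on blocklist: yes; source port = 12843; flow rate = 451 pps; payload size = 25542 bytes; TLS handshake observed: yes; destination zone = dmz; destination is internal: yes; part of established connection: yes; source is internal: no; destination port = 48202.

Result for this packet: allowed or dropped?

Atomic conditions:
  TLS handshake observed: yes → true
  NOT source is internal: no → true
  source on blocklist: yes → true
  destination zone ∈ {corp, internet, vpn}: dmz is not in the set → false
  source zone ∈ {guest, vpn}: mgmt is not in the set → false
  protocol = ICMP: GRE == ICMP is false
  part of established connection: yes → true
  source port ≤ 29983: 12843 ≤ 29983 is true
  payload size ≥ 27166 bytes: 25542 ≥ 27166 is false
  destination port ≥ 25696: 48202 ≥ 25696 is true
  NOT destination is internal: yes → false
  flow rate ≤ 45611 pps: 451 ≤ 45611 is true
  destination port ≥ 36613: 48202 ≥ 36613 is true
  flow rate ≥ 11428 pps: 451 ≥ 11428 is false
  destination port between 6841 and 20441: 48202 in [6841, 20441] is false
Combine:
[1.1.1] true AND true = true
[1.1] NOT true = false
[1.2] exactly-one(true, false) = true
[1] false AND true = false
[2.1] false AND false = false
[2.2.2] true AND false = false
[2.2] true OR false = true
[2] false OR true = true
[3.1.1.1] true OR true = true
[3.1.1.2] false AND true AND true = false
[3.1.1] true OR false = true
[3.1] NOT true = false
[3] NOT false = true
[4] false → false (antecedent false ⇒ implication holds) = true
[root] false AND true AND true AND true = false
Overall: false → dropped

Dropped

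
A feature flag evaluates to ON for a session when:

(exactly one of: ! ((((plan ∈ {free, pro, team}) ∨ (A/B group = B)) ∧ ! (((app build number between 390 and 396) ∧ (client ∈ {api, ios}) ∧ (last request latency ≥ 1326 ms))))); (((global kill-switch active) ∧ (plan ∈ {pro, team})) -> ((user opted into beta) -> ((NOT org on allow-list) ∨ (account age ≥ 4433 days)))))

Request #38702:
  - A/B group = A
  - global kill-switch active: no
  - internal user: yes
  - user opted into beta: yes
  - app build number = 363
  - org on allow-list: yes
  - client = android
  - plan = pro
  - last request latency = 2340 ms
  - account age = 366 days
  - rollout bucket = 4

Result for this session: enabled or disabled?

Enabled

Atomic conditions:
  plan ∈ {free, pro, team}: pro is in the set → true
  A/B group = B: A == B is false
  app build number between 390 and 396: 363 in [390, 396] is false
  client ∈ {api, ios}: android is not in the set → false
  last request latency ≥ 1326 ms: 2340 ≥ 1326 is true
  global kill-switch active: no → false
  plan ∈ {pro, team}: pro is in the set → true
  user opted into beta: yes → true
  NOT org on allow-list: yes → false
  account age ≥ 4433 days: 366 ≥ 4433 is false
Combine:
[1.1.1] true OR false = true
[1.1.2.1] false AND false AND true = false
[1.1.2] NOT false = true
[1.1] true AND true = true
[1] NOT true = false
[2.1] false AND true = false
[2.2.2] false OR false = false
[2.2] true → false = false
[2] false → false (antecedent false ⇒ implication holds) = true
[root] exactly-one(false, true) = true
Overall: true → enabled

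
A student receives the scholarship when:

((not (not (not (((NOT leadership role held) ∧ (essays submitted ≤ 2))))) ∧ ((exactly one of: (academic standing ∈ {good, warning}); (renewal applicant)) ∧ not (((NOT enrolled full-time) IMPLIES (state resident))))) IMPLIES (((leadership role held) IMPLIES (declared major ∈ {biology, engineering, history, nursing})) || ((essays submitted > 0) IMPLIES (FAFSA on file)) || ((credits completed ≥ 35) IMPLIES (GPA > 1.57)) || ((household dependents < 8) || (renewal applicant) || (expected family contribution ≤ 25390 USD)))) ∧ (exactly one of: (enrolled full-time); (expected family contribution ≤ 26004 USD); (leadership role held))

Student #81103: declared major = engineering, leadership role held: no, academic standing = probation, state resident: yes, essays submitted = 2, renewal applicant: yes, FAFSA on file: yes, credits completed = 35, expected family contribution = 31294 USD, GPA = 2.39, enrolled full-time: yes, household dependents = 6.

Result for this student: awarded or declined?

Awarded

Atomic conditions:
  NOT leadership role held: no → true
  essays submitted ≤ 2: 2 ≤ 2 is true
  academic standing ∈ {good, warning}: probation is not in the set → false
  renewal applicant: yes → true
  NOT enrolled full-time: yes → false
  state resident: yes → true
  leadership role held: no → false
  declared major ∈ {biology, engineering, history, nursing}: engineering is in the set → true
  essays submitted > 0: 2 > 0 is true
  FAFSA on file: yes → true
  credits completed ≥ 35: 35 ≥ 35 is true
  GPA > 1.57: 2.39 > 1.57 is true
  household dependents < 8: 6 < 8 is true
  expected family contribution ≤ 25390 USD: 31294 ≤ 25390 is false
  enrolled full-time: yes → true
  expected family contribution ≤ 26004 USD: 31294 ≤ 26004 is false
Combine:
[1.1.1.1.1.1] true AND true = true
[1.1.1.1.1] NOT true = false
[1.1.1.1] NOT false = true
[1.1.1] NOT true = false
[1.1.2.1] exactly-one(false, true) = true
[1.1.2.2.1] false → true (antecedent false ⇒ implication holds) = true
[1.1.2.2] NOT true = false
[1.1.2] true AND false = false
[1.1] false AND false = false
[1.2.1] false → true (antecedent false ⇒ implication holds) = true
[1.2.2] true → true = true
[1.2.3] true → true = true
[1.2.4] true OR true OR false = true
[1.2] true OR true OR true OR true = true
[1] false → true (antecedent false ⇒ implication holds) = true
[2] exactly-one(true, false, false) = true
[root] true AND true = true
Overall: true → awarded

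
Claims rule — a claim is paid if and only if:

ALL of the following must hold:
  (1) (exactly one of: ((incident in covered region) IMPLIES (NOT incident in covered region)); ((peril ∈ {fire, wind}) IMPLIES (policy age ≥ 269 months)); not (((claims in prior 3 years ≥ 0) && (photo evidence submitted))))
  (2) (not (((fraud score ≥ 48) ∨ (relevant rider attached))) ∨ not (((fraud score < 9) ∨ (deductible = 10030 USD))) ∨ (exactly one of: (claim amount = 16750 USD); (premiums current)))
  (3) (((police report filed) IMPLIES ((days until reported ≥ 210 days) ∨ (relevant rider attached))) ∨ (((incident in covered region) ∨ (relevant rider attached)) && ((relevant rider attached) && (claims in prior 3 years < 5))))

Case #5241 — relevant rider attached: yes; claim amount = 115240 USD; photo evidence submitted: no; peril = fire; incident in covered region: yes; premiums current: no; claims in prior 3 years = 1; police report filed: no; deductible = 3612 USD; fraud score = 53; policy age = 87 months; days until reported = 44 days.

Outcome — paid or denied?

Atomic conditions:
  incident in covered region: yes → true
  NOT incident in covered region: yes → false
  peril ∈ {fire, wind}: fire is in the set → true
  policy age ≥ 269 months: 87 ≥ 269 is false
  claims in prior 3 years ≥ 0: 1 ≥ 0 is true
  photo evidence submitted: no → false
  fraud score ≥ 48: 53 ≥ 48 is true
  relevant rider attached: yes → true
  fraud score < 9: 53 < 9 is false
  deductible = 10030 USD: 3612 == 10030 is false
  claim amount = 16750 USD: 115240 == 16750 is false
  premiums current: no → false
  police report filed: no → false
  days until reported ≥ 210 days: 44 ≥ 210 is false
  claims in prior 3 years < 5: 1 < 5 is true
Combine:
[1.1] true → false = false
[1.2] true → false = false
[1.3.1] true AND false = false
[1.3] NOT false = true
[1] exactly-one(false, false, true) = true
[2.1.1] true OR true = true
[2.1] NOT true = false
[2.2.1] false OR false = false
[2.2] NOT false = true
[2.3] exactly-one(false, false) = false
[2] false OR true OR false = true
[3.1.2] false OR true = true
[3.1] false → true (antecedent false ⇒ implication holds) = true
[3.2.1] true OR true = true
[3.2.2] true AND true = true
[3.2] true AND true = true
[3] true OR true = true
[root] true AND true AND true = true
Overall: true → paid

Paid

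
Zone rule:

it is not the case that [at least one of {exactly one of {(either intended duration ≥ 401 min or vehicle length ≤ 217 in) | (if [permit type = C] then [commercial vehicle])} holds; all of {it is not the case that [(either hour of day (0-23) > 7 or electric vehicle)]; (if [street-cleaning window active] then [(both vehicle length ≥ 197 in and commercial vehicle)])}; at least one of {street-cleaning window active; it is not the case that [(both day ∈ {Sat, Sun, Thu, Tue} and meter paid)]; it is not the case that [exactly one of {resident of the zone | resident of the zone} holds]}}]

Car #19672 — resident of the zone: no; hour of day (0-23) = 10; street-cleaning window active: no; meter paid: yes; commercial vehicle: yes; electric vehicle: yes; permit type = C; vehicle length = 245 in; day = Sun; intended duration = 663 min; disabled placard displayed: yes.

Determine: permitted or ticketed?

Atomic conditions:
  intended duration ≥ 401 min: 663 ≥ 401 is true
  vehicle length ≤ 217 in: 245 ≤ 217 is false
  permit type = C: C == C is true
  commercial vehicle: yes → true
  hour of day (0-23) > 7: 10 > 7 is true
  electric vehicle: yes → true
  street-cleaning window active: no → false
  vehicle length ≥ 197 in: 245 ≥ 197 is true
  day ∈ {Sat, Sun, Thu, Tue}: Sun is in the set → true
  meter paid: yes → true
  resident of the zone: no → false
Combine:
[1.1.1] true OR false = true
[1.1.2] true → true = true
[1.1] exactly-one(true, true) = false
[1.2.1.1] true OR true = true
[1.2.1] NOT true = false
[1.2.2.2] true AND true = true
[1.2.2] false → true (antecedent false ⇒ implication holds) = true
[1.2] false AND true = false
[1.3.2.1] true AND true = true
[1.3.2] NOT true = false
[1.3.3.1] exactly-one(false, false) = false
[1.3.3] NOT false = true
[1.3] false OR false OR true = true
[1] false OR false OR true = true
[root] NOT true = false
Overall: false → ticketed

Ticketed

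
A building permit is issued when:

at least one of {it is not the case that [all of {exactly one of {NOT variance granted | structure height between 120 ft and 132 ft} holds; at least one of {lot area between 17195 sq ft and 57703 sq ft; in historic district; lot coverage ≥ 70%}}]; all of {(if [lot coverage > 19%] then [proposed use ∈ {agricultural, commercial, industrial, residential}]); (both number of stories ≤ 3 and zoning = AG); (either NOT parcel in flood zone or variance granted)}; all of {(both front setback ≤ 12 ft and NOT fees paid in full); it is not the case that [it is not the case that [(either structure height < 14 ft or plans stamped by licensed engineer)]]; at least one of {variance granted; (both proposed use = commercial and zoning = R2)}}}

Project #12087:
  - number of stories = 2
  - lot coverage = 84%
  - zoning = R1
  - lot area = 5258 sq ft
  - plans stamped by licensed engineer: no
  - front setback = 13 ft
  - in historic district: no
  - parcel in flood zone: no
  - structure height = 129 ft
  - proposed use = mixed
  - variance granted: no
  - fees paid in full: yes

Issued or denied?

Atomic conditions:
  NOT variance granted: no → true
  structure height between 120 ft and 132 ft: 129 in [120, 132] is true
  lot area between 17195 sq ft and 57703 sq ft: 5258 in [17195, 57703] is false
  in historic district: no → false
  lot coverage ≥ 70%: 84 ≥ 70 is true
  lot coverage > 19%: 84 > 19 is true
  proposed use ∈ {agricultural, commercial, industrial, residential}: mixed is not in the set → false
  number of stories ≤ 3: 2 ≤ 3 is true
  zoning = AG: R1 == AG is false
  NOT parcel in flood zone: no → true
  variance granted: no → false
  front setback ≤ 12 ft: 13 ≤ 12 is false
  NOT fees paid in full: yes → false
  structure height < 14 ft: 129 < 14 is false
  plans stamped by licensed engineer: no → false
  proposed use = commercial: mixed == commercial is false
  zoning = R2: R1 == R2 is false
Combine:
[1.1.1] exactly-one(true, true) = false
[1.1.2] false OR false OR true = true
[1.1] false AND true = false
[1] NOT false = true
[2.1] true → false = false
[2.2] true AND false = false
[2.3] true OR false = true
[2] false AND false AND true = false
[3.1] false AND false = false
[3.2.1.1] false OR false = false
[3.2.1] NOT false = true
[3.2] NOT true = false
[3.3.2] false AND false = false
[3.3] false OR false = false
[3] false AND false AND false = false
[root] true OR false OR false = true
Overall: true → issued

Issued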